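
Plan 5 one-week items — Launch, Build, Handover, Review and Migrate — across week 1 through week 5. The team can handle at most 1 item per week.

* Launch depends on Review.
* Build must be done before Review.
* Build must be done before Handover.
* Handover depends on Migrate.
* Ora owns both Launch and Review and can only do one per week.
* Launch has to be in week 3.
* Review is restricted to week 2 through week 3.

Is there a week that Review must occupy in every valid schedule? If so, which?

week 2

Review's window is week 2–week 3.
Launch is fixed at week 3, and Review can't share a week with Launch.
So Review must be week 2.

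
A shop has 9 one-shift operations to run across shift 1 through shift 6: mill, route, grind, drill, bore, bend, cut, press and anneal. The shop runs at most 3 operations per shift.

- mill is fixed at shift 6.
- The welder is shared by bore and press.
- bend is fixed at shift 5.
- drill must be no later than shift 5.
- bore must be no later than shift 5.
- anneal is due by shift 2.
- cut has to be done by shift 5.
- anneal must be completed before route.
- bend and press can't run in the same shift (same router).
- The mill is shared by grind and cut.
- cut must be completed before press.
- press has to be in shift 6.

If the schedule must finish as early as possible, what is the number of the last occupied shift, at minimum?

6

The precedence chain requires at least 2 distinct shifts.
With at most 3 per shift and 9 operations, at least 3 shifts are needed.
mill can't be placed before shift 6, so the schedule must run through at least shift 6.
6 works (last occupied shift: shift 6): for example bend -> shift 5; cut -> shift 1; route -> shift 2; mill -> shift 6; drill -> shift 1; anneal -> shift 1; grind -> shift 2; bore -> shift 2; press -> shift 6.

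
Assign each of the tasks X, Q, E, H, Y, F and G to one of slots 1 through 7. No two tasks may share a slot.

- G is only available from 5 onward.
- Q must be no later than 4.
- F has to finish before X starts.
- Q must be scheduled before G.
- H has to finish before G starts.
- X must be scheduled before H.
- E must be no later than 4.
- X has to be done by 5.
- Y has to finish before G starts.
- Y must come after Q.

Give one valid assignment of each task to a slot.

H in 5, G in 7, Q in 1, F in 3, X in 4, Y in 6, E in 2

Checking: Q(1) before G(7); Y(6) before G(7); H(5) before G(7); Q(1) before Y(6); X(4) before H(5); F(3) before X(4); E=2 in [1,4]; G=7 in [5,7]; X=4 in [1,5]; Q=1 in [1,4]; max 1 per slot (cap 1).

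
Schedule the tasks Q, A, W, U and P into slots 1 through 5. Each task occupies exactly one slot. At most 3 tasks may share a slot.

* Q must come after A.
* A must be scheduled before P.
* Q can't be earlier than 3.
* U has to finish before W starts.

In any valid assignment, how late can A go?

Downstream work caps A at 4.
A at 4 is achievable: P -> 5; Q -> 5; W -> 2; U -> 1; A -> 4.

4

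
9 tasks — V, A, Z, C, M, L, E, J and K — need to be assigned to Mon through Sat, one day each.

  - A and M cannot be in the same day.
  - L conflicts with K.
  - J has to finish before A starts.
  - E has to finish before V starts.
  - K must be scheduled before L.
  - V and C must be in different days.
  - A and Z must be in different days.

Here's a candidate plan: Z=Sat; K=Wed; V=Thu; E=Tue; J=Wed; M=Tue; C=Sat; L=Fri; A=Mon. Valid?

No. J has to finish before A starts is not satisfied.

A and Z must be in different days — holds.
L conflicts with K — holds.
E has to finish before V starts — holds.
V and C must be in different days — holds.
J has to finish before A starts — violated.
K must be scheduled before L — holds.
A and M cannot be in the same day — holds.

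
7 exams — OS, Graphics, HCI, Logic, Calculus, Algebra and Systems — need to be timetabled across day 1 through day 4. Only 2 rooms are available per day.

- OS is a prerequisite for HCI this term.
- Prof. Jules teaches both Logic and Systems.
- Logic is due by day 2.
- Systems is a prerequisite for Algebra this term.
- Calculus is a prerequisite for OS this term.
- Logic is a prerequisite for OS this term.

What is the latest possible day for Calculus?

Downstream work caps Calculus at day 2.
Calculus at day 2 is achievable: OS=day 3, Logic=day 1, Algebra=day 3, Graphics=day 1, HCI=day 4, Systems=day 2, Calculus=day 2.

day 2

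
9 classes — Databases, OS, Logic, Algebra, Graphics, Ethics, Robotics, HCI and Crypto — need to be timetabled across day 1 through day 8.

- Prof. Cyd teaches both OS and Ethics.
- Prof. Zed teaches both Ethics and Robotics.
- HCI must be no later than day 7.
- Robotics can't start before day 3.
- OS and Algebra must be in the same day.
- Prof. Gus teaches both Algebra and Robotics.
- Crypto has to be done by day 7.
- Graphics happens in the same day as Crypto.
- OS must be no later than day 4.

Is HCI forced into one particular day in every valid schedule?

No

HCI can be day 1 (e.g. Robotics=day 3; Graphics=day 1; OS=day 1; HCI=day 1; Crypto=day 1; Ethics=day 2; Databases=day 1; Logic=day 1; Algebra=day 1) or day 2 (e.g. Databases=day 1; Ethics=day 2; HCI=day 2; OS=day 1; Algebra=day 1; Logic=day 1; Graphics=day 1; Crypto=day 1; Robotics=day 3).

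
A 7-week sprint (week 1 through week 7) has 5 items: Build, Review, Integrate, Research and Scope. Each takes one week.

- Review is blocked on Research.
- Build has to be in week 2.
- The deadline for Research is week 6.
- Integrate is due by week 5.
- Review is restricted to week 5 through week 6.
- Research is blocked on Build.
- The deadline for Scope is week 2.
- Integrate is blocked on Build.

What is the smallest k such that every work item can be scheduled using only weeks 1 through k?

The precedence chain requires at least 3 distinct weeks.
Review can't be placed before week 5, so the schedule must run through at least week 5.
5 works (last occupied week: week 5): for example Review in week 5, Build in week 2, Integrate in week 3, Scope in week 1, Research in week 3.

5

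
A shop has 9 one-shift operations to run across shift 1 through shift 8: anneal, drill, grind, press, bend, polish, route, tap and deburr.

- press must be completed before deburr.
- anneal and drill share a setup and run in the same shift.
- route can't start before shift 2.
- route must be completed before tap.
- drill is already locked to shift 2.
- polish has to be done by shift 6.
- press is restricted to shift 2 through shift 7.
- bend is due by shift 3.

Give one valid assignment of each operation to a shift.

press=shift 2, polish=shift 1, grind=shift 1, drill=shift 2, bend=shift 1, tap=shift 3, route=shift 2, anneal=shift 2, deburr=shift 3

Checking: press(shift 2) before deburr(shift 3); route(shift 2) before tap(shift 3); anneal = drill = shift 2; route=shift 2 in [shift 2,shift 8]; drill=shift 2 in [shift 2,shift 2]; polish=shift 1 in [shift 1,shift 6]; bend=shift 1 in [shift 1,shift 3]; press=shift 2 in [shift 2,shift 7].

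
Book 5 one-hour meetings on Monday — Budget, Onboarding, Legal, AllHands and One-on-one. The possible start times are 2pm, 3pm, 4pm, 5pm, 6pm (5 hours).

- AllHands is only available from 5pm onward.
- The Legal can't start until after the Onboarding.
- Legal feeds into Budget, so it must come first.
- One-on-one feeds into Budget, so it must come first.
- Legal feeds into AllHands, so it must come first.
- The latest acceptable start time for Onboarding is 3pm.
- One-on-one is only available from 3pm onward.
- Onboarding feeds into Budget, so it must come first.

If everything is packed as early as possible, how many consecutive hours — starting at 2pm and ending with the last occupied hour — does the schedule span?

4 hours

The precedence chain requires at least 3 distinct hours.
AllHands can't be placed before 5pm — that is hour 4 counting from 2pm — so the schedule must run through at least 4 hours.
4 works (last occupied hour: 5pm): for example AllHands=5pm; Budget=4pm; Legal=3pm; Onboarding=2pm; One-on-one=3pm.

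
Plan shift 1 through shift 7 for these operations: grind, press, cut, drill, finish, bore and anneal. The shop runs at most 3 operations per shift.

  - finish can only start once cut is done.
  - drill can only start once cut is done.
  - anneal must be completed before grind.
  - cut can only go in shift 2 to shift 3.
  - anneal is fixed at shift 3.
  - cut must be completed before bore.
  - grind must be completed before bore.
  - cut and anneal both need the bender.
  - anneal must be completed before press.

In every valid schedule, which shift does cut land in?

cut's window is shift 2–shift 3.
anneal is fixed at shift 3, and cut can't share a shift with anneal.
So cut must be shift 2.

shift 2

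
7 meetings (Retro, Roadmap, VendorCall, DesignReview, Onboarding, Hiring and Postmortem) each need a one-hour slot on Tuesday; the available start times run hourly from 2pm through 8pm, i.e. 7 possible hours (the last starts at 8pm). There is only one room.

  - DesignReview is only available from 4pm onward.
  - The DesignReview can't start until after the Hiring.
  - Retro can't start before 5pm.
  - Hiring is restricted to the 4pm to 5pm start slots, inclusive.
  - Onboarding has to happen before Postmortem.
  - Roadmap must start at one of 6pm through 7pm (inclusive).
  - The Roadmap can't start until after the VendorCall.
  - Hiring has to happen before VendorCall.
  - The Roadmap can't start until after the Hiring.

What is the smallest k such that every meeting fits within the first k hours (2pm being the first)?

The precedence chain requires at least 3 distinct hours.
With at most 1 per hour and 7 meetings, at least 7 hours are needed.
Roadmap can't be placed before 6pm — that is hour 5 counting from 2pm — so the schedule must run through at least 5 hours.
7 works (last occupied hour: 8pm): for example Onboarding=2pm; Postmortem=3pm; Hiring=4pm; Retro=7pm; Roadmap=6pm; VendorCall=5pm; DesignReview=8pm.

7 hours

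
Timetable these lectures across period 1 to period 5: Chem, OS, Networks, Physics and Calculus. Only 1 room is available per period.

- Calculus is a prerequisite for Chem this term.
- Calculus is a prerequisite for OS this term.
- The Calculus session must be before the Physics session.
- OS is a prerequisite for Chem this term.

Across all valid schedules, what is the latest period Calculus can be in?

period 2

Downstream work caps Calculus at period 3.
Calculus at period 2 is achievable: Networks -> period 1; Physics -> period 5; Chem -> period 4; OS -> period 3; Calculus -> period 2.
Nothing later works — the capacity limit rule out every period after period 2.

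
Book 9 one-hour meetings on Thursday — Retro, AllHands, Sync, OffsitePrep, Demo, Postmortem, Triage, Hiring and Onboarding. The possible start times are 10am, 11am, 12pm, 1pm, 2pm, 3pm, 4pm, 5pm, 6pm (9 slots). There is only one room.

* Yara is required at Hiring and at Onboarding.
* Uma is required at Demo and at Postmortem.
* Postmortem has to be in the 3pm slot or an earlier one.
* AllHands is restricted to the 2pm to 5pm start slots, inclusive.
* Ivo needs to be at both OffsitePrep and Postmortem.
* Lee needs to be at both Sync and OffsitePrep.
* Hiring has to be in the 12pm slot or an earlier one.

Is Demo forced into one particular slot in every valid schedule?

Demo can be 10am (e.g. Triage -> 5pm, OffsitePrep -> 4pm, AllHands -> 2pm, Hiring -> 11am, Postmortem -> 12pm, Retro -> 1pm, Sync -> 3pm, Demo -> 10am, Onboarding -> 6pm) or 11am (e.g. Sync=3pm; AllHands=2pm; Postmortem=12pm; Hiring=10am; Retro=1pm; OffsitePrep=4pm; Onboarding=6pm; Demo=11am; Triage=5pm).

No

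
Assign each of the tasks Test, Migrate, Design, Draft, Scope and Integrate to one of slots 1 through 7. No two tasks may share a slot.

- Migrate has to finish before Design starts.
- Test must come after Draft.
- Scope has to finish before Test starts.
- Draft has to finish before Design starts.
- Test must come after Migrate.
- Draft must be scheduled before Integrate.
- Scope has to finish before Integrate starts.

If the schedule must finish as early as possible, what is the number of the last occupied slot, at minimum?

The precedence chain requires at least 2 distinct slots.
With at most 1 per slot and 6 tasks, at least 6 slots are needed.
6 works (last occupied slot: 6): for example Design -> 5; Scope -> 3; Test -> 4; Migrate -> 2; Draft -> 1; Integrate -> 6.

slot 6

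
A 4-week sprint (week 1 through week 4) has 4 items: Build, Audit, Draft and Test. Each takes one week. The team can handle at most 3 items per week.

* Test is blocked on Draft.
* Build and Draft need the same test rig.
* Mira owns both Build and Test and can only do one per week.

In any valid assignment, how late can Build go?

week 4

Build at week 4 is achievable: Draft in week 1; Build in week 4; Test in week 2; Audit in week 1.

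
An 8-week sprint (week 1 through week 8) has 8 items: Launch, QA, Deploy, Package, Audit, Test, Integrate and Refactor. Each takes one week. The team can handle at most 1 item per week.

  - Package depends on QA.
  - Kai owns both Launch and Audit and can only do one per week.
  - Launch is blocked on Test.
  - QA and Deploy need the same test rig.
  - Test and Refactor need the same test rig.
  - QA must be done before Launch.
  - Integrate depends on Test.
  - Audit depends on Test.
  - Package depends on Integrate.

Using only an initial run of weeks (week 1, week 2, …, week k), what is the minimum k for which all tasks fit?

The precedence chain requires at least 3 distinct weeks.
With at most 1 per week and 8 tasks, at least 8 weeks are needed.
8 works (last occupied week: week 8): for example Deploy in week 7, Test in week 1, QA in week 2, Refactor in week 8, Integrate in week 4, Launch in week 3, Audit in week 6, Package in week 5.

8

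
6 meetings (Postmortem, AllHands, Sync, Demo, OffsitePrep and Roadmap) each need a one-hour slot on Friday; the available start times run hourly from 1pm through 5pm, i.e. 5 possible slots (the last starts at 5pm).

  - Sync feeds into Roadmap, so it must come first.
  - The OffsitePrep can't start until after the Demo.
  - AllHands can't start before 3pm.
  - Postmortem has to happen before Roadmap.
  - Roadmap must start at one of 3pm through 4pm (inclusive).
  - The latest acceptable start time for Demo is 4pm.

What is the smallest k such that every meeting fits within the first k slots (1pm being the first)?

3

The precedence chain requires at least 2 distinct slots.
AllHands can't be placed before 3pm — that is slot 3 counting from 1pm — so the schedule must run through at least 3 slots.
3 works (last occupied slot: 3pm): for example Postmortem in 1pm; Roadmap in 3pm; OffsitePrep in 2pm; Sync in 1pm; AllHands in 3pm; Demo in 1pm.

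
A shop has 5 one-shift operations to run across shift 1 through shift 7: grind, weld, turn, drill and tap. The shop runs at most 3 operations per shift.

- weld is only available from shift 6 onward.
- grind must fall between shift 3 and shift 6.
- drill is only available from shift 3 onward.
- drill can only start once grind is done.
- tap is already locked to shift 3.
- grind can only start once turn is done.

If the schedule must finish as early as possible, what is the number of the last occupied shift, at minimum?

The precedence chain requires at least 3 distinct shifts.
With at most 3 per shift and 5 operations, at least 2 shifts are needed.
weld can't be placed before shift 6, so the schedule must run through at least shift 6.
6 works (last occupied shift: shift 6): for example weld in shift 6, tap in shift 3, turn in shift 1, grind in shift 3, drill in shift 4.

6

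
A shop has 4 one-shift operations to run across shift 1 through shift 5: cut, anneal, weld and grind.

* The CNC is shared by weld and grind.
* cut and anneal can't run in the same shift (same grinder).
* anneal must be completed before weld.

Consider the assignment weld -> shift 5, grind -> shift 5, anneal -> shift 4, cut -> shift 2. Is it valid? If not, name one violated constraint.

No — it violates: The CNC is shared by weld and grind

cut and anneal can't run in the same shift (same grinder) — holds.
anneal must be completed before weld — holds.
The CNC is shared by weld and grind — violated.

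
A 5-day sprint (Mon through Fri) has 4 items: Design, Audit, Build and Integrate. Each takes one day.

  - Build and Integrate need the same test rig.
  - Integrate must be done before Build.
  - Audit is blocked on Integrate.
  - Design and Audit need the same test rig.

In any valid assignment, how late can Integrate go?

Downstream work caps Integrate at Thu.
Integrate at Thu is achievable: Build=Fri, Design=Mon, Integrate=Thu, Audit=Fri.

Thu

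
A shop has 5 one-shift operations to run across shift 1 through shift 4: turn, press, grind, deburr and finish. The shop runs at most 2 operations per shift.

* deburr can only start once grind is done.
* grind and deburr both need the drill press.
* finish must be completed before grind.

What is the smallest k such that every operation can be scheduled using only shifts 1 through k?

The precedence chain requires at least 3 distinct shifts.
With at most 2 per shift and 5 operations, at least 3 shifts are needed.
3 works (last occupied shift: shift 3): for example grind -> shift 2, deburr -> shift 3, finish -> shift 1, turn -> shift 1, press -> shift 2.

3 shifts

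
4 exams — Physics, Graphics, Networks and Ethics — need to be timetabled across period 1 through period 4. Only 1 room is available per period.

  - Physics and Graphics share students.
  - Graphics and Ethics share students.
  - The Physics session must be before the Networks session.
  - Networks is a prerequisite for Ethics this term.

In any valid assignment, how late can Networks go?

period 3

Precedence pushes Networks to at least period 2; downstream work caps Networks at period 3.
Networks at period 3 is achievable: Networks -> period 3; Ethics -> period 4; Physics -> period 1; Graphics -> period 2.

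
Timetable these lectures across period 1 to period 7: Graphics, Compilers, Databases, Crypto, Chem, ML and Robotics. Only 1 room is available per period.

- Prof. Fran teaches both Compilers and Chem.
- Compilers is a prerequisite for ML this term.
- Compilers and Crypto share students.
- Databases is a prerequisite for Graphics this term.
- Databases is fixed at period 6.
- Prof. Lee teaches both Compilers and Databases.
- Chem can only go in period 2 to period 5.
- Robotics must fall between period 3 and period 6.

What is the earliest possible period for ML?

period 2

Precedence pushes ML to at least period 2.
ML at period 2 is achievable: Robotics in period 4; Graphics in period 7; ML in period 2; Chem in period 3; Crypto in period 5; Compilers in period 1; Databases in period 6.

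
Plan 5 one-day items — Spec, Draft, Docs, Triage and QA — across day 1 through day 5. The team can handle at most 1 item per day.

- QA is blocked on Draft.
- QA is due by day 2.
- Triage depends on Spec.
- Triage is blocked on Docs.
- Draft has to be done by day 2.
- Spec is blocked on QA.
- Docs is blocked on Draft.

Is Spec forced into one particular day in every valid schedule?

No

Spec can be day 3 (e.g. Docs -> day 4; Triage -> day 5; QA -> day 2; Spec -> day 3; Draft -> day 1) or day 4 (e.g. QA -> day 2; Draft -> day 1; Triage -> day 5; Spec -> day 4; Docs -> day 3).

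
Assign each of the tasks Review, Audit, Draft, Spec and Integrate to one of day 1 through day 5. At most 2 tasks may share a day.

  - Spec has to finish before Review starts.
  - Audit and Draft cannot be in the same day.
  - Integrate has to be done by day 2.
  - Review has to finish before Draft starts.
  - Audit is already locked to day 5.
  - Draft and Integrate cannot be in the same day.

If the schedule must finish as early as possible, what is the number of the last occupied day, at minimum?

The precedence chain requires at least 3 distinct days.
With at most 2 per day and 5 tasks, at least 3 days are needed.
Audit can't be placed before day 5, so the schedule must run through at least day 5.
5 works (last occupied day: day 5): for example Spec in day 1; Audit in day 5; Integrate in day 1; Review in day 2; Draft in day 3.

5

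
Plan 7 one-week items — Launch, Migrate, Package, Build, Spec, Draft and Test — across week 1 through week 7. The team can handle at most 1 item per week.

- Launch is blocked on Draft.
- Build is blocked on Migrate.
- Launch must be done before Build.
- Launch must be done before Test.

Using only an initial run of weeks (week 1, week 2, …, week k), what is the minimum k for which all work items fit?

The precedence chain requires at least 3 distinct weeks.
With at most 1 per week and 7 work items, at least 7 weeks are needed.
7 works (last occupied week: week 7): for example Migrate=week 3; Launch=week 2; Package=week 6; Spec=week 7; Draft=week 1; Build=week 4; Test=week 5.

7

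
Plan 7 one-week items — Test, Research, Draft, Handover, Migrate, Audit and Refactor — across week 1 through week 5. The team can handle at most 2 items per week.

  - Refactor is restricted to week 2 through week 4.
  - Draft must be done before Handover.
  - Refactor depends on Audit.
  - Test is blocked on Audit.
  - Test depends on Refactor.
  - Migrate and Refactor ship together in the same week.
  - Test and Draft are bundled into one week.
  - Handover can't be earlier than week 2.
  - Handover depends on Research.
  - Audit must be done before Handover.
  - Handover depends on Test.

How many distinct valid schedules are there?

9

Splitting on Test: it can be week 3 (3), week 4 (6). Listing each branch's schedules as (Research, Draft, Handover, Migrate, Audit, Refactor) by week number:
Test=week 3: (1,3,4,2,1,2) (1,3,5,2,1,2) (4,3,5,2,1,2) — 3.
Test=week 4: (1,4,5,2,1,2) (1,4,5,3,1,3) (1,4,5,3,2,3) (2,4,5,3,1,3) (2,4,5,3,2,3) (3,4,5,2,1,2) — 6.
Summing: 3 + 6 = 9.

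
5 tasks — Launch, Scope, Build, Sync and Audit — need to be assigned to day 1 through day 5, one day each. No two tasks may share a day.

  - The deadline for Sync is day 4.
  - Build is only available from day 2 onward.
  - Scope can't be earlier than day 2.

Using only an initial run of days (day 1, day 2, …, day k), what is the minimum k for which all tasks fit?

5 days

With at most 1 per day and 5 tasks, at least 5 days are needed.
Scope can't be placed before day 2, so the schedule must run through at least day 2.
5 works (last occupied day: day 5): for example Build -> day 3; Audit -> day 5; Sync -> day 1; Launch -> day 4; Scope -> day 2.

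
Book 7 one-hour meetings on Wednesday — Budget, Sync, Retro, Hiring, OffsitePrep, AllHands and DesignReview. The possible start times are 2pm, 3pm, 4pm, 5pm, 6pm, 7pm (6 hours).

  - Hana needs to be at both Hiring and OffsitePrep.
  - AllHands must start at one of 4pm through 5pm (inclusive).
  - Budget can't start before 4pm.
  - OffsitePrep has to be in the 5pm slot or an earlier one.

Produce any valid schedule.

OffsitePrep -> 2pm, DesignReview -> 2pm, AllHands -> 4pm, Budget -> 4pm, Hiring -> 3pm, Retro -> 2pm, Sync -> 2pm

Checking: Hiring(3pm) != OffsitePrep(2pm); AllHands=4pm in [4pm,5pm]; Budget=4pm in [4pm,7pm]; OffsitePrep=2pm in [2pm,5pm].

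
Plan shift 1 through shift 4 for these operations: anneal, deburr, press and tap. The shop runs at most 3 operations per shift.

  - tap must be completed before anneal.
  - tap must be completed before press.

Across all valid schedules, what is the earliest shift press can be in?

shift 2

Precedence pushes press to at least shift 2.
press at shift 2 is achievable: anneal -> shift 2; deburr -> shift 1; tap -> shift 1; press -> shift 2.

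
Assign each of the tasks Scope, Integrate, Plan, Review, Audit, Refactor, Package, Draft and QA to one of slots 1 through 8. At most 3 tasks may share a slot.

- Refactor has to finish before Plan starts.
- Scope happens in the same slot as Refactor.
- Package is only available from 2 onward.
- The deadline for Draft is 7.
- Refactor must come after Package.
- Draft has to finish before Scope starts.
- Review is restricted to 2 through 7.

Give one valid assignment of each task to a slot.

Draft -> 1, Package -> 2, Audit -> 1, Scope -> 3, Refactor -> 3, Integrate -> 1, Review -> 2, Plan -> 4, QA -> 2

Checking: Refactor(3) before Plan(4); Draft(1) before Scope(3); Package(2) before Refactor(3); Scope = Refactor = 3; Review=2 in [2,7]; Package=2 in [2,8]; Draft=1 in [1,7]; max 3 per slot (cap 3).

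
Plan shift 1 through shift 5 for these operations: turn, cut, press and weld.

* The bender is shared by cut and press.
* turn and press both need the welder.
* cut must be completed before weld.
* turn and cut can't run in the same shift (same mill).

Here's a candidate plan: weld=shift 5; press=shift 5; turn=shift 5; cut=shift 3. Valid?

turn and press both need the welder — violated.
The bender is shared by cut and press — holds.
cut must be completed before weld — holds.
turn and cut can't run in the same shift (same mill) — holds.

Invalid. turn and press both need the welder.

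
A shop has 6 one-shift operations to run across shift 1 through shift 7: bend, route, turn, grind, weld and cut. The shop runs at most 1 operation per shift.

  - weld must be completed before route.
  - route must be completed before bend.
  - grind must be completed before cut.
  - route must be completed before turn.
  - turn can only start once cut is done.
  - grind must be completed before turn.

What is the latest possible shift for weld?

shift 4

Downstream work caps weld at shift 5.
weld at shift 4 is achievable: weld -> shift 4, cut -> shift 2, grind -> shift 1, turn -> shift 6, route -> shift 5, bend -> shift 7.
Nothing later works — the capacity limit rule out every shift after shift 4.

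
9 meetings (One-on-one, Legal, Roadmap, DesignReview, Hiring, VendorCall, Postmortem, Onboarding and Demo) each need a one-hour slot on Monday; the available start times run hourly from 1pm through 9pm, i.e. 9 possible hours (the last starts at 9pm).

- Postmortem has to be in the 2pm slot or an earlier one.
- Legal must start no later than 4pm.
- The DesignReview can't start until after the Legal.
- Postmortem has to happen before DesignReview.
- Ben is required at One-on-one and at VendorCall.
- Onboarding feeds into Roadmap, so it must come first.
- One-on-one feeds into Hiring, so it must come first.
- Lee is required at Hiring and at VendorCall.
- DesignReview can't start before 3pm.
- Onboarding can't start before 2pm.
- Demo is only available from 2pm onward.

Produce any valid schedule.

Legal in 1pm, One-on-one in 1pm, Demo in 2pm, DesignReview in 3pm, Onboarding in 2pm, VendorCall in 3pm, Postmortem in 1pm, Roadmap in 3pm, Hiring in 2pm

Checking: One-on-one(1pm) before Hiring(2pm); Legal(1pm) before DesignReview(3pm); Postmortem(1pm) before DesignReview(3pm); Onboarding(2pm) before Roadmap(3pm); One-on-one(1pm) != VendorCall(3pm); Hiring(2pm) != VendorCall(3pm); Postmortem=1pm in [1pm,2pm]; Demo=2pm in [2pm,9pm]; Onboarding=2pm in [2pm,9pm]; Legal=1pm in [1pm,4pm]; DesignReview=3pm in [3pm,9pm].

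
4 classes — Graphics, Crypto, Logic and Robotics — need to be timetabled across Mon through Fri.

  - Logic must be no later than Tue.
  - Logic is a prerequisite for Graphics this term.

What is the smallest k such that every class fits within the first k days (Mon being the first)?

The precedence chain requires at least 2 distinct days.
2 works (last occupied day: Tue): for example Logic in Mon; Robotics in Mon; Crypto in Mon; Graphics in Tue.

2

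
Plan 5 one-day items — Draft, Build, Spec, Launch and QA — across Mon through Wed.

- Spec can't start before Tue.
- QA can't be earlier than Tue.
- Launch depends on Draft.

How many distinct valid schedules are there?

Splitting on Draft: it can be Mon (24), Tue (12). Listing each branch's schedules as (Build, Spec, Launch, QA):
Draft=Mon: (Mon,Tue,Tue,Tue) (Mon,Tue,Tue,Wed) (Mon,Tue,Wed,Tue) (Mon,Tue,Wed,Wed) (Mon,Wed,Tue,Tue) (Mon,Wed,Tue,Wed) (Mon,Wed,Wed,Tue) (Mon,Wed,Wed,Wed) (Tue,Tue,Tue,Tue) (Tue,Tue,Tue,Wed) (Tue,Tue,Wed,Tue) (Tue,Tue,Wed,Wed) (Tue,Wed,Tue,Tue) (Tue,Wed,Tue,Wed) (Tue,Wed,Wed,Tue) (Tue,Wed,Wed,Wed) (Wed,Tue,Tue,Tue) (Wed,Tue,Tue,Wed) (Wed,Tue,Wed,Tue) (Wed,Tue,Wed,Wed) (Wed,Wed,Tue,Tue) (Wed,Wed,Tue,Wed) (Wed,Wed,Wed,Tue) (Wed,Wed,Wed,Wed) — 24.
Draft=Tue: (Mon,Tue,Wed,Tue) (Mon,Tue,Wed,Wed) (Mon,Wed,Wed,Tue) (Mon,Wed,Wed,Wed) (Tue,Tue,Wed,Tue) (Tue,Tue,Wed,Wed) (Tue,Wed,Wed,Tue) (Tue,Wed,Wed,Wed) (Wed,Tue,Wed,Tue) (Wed,Tue,Wed,Wed) (Wed,Wed,Wed,Tue) (Wed,Wed,Wed,Wed) — 12.
Summing: 24 + 12 = 36.

36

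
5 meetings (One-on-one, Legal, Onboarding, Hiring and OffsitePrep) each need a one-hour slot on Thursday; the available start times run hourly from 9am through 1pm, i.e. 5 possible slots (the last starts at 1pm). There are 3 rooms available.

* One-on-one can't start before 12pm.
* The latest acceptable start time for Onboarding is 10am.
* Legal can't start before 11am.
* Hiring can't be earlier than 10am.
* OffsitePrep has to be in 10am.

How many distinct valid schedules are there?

Splitting on One-on-one: it can be 12pm (24), 1pm (24). Listing each branch's schedules as (Legal, Onboarding, Hiring, OffsitePrep):
One-on-one=12pm: (11am,9am,10am,10am) (11am,9am,11am,10am) (11am,9am,12pm,10am) (11am,9am,1pm,10am) (11am,10am,10am,10am) (11am,10am,11am,10am) (11am,10am,12pm,10am) (11am,10am,1pm,10am) (12pm,9am,10am,10am) (12pm,9am,11am,10am) (12pm,9am,12pm,10am) (12pm,9am,1pm,10am) (12pm,10am,10am,10am) (12pm,10am,11am,10am) (12pm,10am,12pm,10am) (12pm,10am,1pm,10am) (1pm,9am,10am,10am) (1pm,9am,11am,10am) (1pm,9am,12pm,10am) (1pm,9am,1pm,10am) (1pm,10am,10am,10am) (1pm,10am,11am,10am) (1pm,10am,12pm,10am) (1pm,10am,1pm,10am) — 24.
One-on-one=1pm: (11am,9am,10am,10am) (11am,9am,11am,10am) (11am,9am,12pm,10am) (11am,9am,1pm,10am) (11am,10am,10am,10am) (11am,10am,11am,10am) (11am,10am,12pm,10am) (11am,10am,1pm,10am) (12pm,9am,10am,10am) (12pm,9am,11am,10am) (12pm,9am,12pm,10am) (12pm,9am,1pm,10am) (12pm,10am,10am,10am) (12pm,10am,11am,10am) (12pm,10am,12pm,10am) (12pm,10am,1pm,10am) (1pm,9am,10am,10am) (1pm,9am,11am,10am) (1pm,9am,12pm,10am) (1pm,9am,1pm,10am) (1pm,10am,10am,10am) (1pm,10am,11am,10am) (1pm,10am,12pm,10am) (1pm,10am,1pm,10am) — 24.
Summing: 24 + 24 = 48.

48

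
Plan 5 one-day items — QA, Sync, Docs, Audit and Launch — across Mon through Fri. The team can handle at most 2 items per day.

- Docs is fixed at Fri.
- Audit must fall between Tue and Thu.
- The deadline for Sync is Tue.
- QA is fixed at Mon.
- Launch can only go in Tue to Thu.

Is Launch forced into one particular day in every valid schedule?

Launch can be Tue (e.g. Docs=Fri, Launch=Tue, QA=Mon, Sync=Mon, Audit=Tue) or Wed (e.g. QA in Mon, Audit in Tue, Sync in Mon, Docs in Fri, Launch in Wed).

No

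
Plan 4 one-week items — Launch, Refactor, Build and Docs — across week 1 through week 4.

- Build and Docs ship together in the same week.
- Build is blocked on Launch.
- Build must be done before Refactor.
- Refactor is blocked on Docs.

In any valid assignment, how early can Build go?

Precedence pushes Build to at least week 2; downstream work caps Build at week 3.
Build at week 2 is achievable: Docs=week 2; Build=week 2; Launch=week 1; Refactor=week 3.

week 2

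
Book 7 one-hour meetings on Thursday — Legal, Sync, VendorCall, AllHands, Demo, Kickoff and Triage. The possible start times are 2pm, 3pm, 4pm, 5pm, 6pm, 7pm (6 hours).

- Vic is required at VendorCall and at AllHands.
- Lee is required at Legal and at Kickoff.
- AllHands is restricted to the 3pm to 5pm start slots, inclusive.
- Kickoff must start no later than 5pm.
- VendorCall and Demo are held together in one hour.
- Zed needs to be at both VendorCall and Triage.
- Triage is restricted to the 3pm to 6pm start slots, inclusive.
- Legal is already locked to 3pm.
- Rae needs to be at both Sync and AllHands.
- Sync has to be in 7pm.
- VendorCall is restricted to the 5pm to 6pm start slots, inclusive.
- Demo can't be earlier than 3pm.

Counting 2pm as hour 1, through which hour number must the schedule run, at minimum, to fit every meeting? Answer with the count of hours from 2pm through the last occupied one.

6

Sync can't be placed before 7pm — that is hour 6 counting from 2pm — so the schedule must run through at least 6 hours.
6 works (last occupied hour: 7pm): for example Legal -> 3pm, Sync -> 7pm, VendorCall -> 5pm, Triage -> 3pm, Kickoff -> 2pm, Demo -> 5pm, AllHands -> 3pm.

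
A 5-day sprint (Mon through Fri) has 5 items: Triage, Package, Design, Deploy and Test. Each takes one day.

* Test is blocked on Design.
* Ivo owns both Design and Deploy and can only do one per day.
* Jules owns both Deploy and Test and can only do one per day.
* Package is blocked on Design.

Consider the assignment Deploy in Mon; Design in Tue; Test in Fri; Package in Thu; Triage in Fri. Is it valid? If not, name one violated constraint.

Package is blocked on Design — holds.
Ivo owns both Design and Deploy and can only do one per day — holds.
Jules owns both Deploy and Test and can only do one per day — holds.
Test is blocked on Design — holds.

Yes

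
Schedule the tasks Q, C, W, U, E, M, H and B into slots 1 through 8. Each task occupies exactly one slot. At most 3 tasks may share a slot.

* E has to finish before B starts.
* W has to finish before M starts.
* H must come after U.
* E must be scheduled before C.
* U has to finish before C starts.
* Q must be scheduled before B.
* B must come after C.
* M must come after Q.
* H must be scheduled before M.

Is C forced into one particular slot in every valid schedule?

C can be 2 (e.g. W -> 2, H -> 2, M -> 3, B -> 3, C -> 2, U -> 1, E -> 1, Q -> 1) or 3 (e.g. W in 2, Q in 1, B in 4, M in 3, C in 3, H in 2, E in 1, U in 1).

No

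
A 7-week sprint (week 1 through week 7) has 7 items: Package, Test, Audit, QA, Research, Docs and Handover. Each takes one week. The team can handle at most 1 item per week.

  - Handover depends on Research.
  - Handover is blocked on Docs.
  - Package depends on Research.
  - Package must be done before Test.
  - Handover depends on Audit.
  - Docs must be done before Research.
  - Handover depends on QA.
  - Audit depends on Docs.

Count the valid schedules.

47

Splitting on Package: it can be week 3 (8), week 4 (15), week 5 (16), week 6 (8). Listing each branch's schedules as (Test, Audit, QA, Research, Docs, Handover) by week number:
Package=week 3: (4,5,6,2,1,7) (4,6,5,2,1,7) (5,4,6,2,1,7) (5,6,4,2,1,7) (6,4,5,2,1,7) (6,5,4,2,1,7) (7,4,5,2,1,6) (7,5,4,2,1,6) — 8.
Package=week 4: (5,2,6,3,1,7) (5,3,6,2,1,7) (5,6,1,3,2,7) (5,6,2,3,1,7) (5,6,3,2,1,7) (6,2,5,3,1,7) (6,3,5,2,1,7) (6,5,1,3,2,7) (6,5,2,3,1,7) (6,5,3,2,1,7) (7,2,5,3,1,6) (7,3,5,2,1,6) (7,5,1,3,2,6) (7,5,2,3,1,6) (7,5,3,2,1,6) — 15.
Package=week 5: (6,2,3,4,1,7) (6,2,4,3,1,7) (6,3,1,4,2,7) (6,3,2,4,1,7) (6,3,4,2,1,7) (6,4,1,3,2,7) (6,4,2,3,1,7) (6,4,3,2,1,7) (7,2,3,4,1,6) (7,2,4,3,1,6) (7,3,1,4,2,6) (7,3,2,4,1,6) (7,3,4,2,1,6) (7,4,1,3,2,6) (7,4,2,3,1,6) (7,4,3,2,1,6) — 16.
Package=week 6: (7,2,3,4,1,5) (7,2,4,3,1,5) (7,3,1,4,2,5) (7,3,2,4,1,5) (7,3,4,2,1,5) (7,4,1,3,2,5) (7,4,2,3,1,5) (7,4,3,2,1,5) — 8.
Summing: 8 + 15 + 16 + 8 = 47.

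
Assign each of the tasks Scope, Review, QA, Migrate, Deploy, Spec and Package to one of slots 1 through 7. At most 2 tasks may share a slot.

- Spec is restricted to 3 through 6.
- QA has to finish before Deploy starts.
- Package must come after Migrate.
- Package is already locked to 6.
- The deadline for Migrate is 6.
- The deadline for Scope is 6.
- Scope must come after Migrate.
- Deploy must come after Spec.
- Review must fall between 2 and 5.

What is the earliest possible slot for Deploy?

4

Precedence pushes Deploy to at least 4.
Deploy at 4 is achievable: Deploy -> 4, Package -> 6, QA -> 1, Scope -> 2, Migrate -> 1, Review -> 2, Spec -> 3.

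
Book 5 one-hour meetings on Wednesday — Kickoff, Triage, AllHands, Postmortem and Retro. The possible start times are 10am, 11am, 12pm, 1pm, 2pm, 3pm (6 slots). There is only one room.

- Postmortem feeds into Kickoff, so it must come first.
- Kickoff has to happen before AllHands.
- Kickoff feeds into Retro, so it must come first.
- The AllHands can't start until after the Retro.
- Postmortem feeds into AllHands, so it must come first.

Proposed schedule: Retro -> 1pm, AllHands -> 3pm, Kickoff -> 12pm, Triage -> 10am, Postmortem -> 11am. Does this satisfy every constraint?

Kickoff has to happen before AllHands — holds.
Kickoff feeds into Retro, so it must come first — holds.
Postmortem feeds into Kickoff, so it must come first — holds.
Postmortem feeds into AllHands, so it must come first — holds.
The AllHands can't start until after the Retro — holds.
There is only one room — holds.

Yes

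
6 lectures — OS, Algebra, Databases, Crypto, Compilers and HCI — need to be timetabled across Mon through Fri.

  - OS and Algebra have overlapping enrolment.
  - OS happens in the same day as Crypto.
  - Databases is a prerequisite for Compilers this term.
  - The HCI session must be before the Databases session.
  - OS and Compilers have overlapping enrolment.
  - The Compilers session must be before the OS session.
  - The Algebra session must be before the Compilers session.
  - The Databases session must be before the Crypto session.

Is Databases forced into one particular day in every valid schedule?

No

Databases can be Tue (e.g. Crypto -> Thu, HCI -> Mon, Algebra -> Mon, Compilers -> Wed, OS -> Thu, Databases -> Tue) or Wed (e.g. Crypto in Fri, Databases in Wed, Compilers in Thu, Algebra in Mon, HCI in Mon, OS in Fri).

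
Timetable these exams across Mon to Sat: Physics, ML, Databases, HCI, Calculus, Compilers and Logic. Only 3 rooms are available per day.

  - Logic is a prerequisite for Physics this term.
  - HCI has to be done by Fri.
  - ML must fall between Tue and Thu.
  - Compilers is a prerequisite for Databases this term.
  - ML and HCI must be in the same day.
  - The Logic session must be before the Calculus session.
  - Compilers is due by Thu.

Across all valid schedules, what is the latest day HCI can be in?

Thu

HCI must be in the same day as ML, which can't be before Tue, so HCI is at least Tue; HCI's own window allows nothing later than Fri; HCI must be in the same day as ML, which can't be after Thu, so HCI is at most Thu.
HCI at Thu is achievable: Databases -> Tue, Calculus -> Tue, Compilers -> Mon, ML -> Thu, Logic -> Mon, HCI -> Thu, Physics -> Tue.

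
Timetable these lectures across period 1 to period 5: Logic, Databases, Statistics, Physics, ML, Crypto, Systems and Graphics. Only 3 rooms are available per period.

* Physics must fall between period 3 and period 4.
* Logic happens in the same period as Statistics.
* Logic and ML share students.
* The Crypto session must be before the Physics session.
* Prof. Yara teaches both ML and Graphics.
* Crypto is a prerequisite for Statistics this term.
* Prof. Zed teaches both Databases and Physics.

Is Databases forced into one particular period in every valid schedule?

No

Databases can be period 1 (e.g. Graphics -> period 3; Databases -> period 1; ML -> period 1; Statistics -> period 2; Systems -> period 2; Crypto -> period 1; Physics -> period 3; Logic -> period 2) or period 2 (e.g. Crypto=period 1, Physics=period 3, Statistics=period 2, Graphics=period 3, Systems=period 1, Logic=period 2, ML=period 1, Databases=period 2).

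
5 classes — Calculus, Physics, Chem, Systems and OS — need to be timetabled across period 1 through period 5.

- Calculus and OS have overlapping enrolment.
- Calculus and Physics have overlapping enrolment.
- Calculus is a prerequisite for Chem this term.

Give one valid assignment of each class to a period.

Physics=period 2; Systems=period 1; OS=period 2; Chem=period 2; Calculus=period 1

Checking: Calculus(period 1) before Chem(period 2); Calculus(period 1) != Physics(period 2); Calculus(period 1) != OS(period 2).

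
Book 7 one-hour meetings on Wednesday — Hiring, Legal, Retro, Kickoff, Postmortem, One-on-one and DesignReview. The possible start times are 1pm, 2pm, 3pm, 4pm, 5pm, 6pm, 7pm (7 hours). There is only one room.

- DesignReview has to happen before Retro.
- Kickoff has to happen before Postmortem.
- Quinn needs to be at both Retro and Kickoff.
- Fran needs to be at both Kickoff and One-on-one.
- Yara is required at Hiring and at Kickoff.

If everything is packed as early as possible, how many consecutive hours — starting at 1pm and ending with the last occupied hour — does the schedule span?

The precedence chain requires at least 2 distinct hours.
With at most 1 per hour and 7 meetings, at least 7 hours are needed.
7 works (last occupied hour: 7pm): for example Postmortem in 4pm; One-on-one in 7pm; DesignReview in 1pm; Retro in 2pm; Legal in 6pm; Hiring in 5pm; Kickoff in 3pm.

7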